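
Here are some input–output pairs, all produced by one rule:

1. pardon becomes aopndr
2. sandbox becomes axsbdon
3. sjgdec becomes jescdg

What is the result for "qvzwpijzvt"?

Each output is the input with this applied: swap each adjacent pair of characters (1↔2, 3↔4, ...), then take characters alternately from the front and the back (1st, last, 2nd, 2nd-last, ...).
On "qvzwpijzvt": the first step gives "vqwzipzjtv", and the second then gives "vvqtwjzzip".

vvqtwjzzip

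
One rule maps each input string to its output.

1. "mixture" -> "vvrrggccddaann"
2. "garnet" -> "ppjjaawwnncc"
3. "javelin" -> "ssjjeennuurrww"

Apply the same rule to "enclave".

Rule — shift every letter 9 places forward in the alphabet (wrapping around), then double every character.
"enclave" → "nnwwlluujjeenn".

nnwwlluujjeenn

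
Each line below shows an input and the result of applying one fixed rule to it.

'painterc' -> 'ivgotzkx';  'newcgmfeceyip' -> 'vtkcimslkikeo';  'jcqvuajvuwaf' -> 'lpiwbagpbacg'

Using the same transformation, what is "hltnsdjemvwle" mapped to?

Rule — shift every letter 6 places forward in the alphabet (wrapping around), then move the last character to the front.
Working it through for "hltnsdjemvwle": intermediate "nrztyjpksbcrk", final "knrztyjpksbcr".

knrztyjpksbcr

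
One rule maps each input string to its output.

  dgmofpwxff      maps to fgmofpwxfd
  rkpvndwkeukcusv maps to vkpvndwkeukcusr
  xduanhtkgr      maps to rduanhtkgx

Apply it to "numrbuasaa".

In each case the input is transformed by: swap the first and last characters.
For "numrbuasaa" the result is "aumrbuasan".

aumrbuasan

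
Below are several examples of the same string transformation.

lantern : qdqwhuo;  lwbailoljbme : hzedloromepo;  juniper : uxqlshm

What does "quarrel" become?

In each case the input is transformed by: swap the first and last characters, then shift every letter 3 places forward in the alphabet (wrapping around).
Working it through for "quarrel": intermediate "luarreq", final "oxduuht".

oxduuht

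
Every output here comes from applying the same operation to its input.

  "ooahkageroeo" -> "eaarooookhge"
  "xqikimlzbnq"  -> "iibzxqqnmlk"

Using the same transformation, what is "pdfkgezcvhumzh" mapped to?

The rule is to sort the characters into reverse alphabetical order, then move the last 3 characters to the front (rotate right by 3).
On "pdfkgezcvhumzh": the first step gives "zzvupmkhhgfedc", and the second then gives "edczzvupmkhhgf".

edczzvupmkhhgf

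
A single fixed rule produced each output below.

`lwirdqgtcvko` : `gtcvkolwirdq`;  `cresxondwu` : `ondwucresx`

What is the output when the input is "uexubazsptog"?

Rule — swap the front and back halves of the string.
So "uexubazsptog" becomes "zsptoguexuba".

zsptoguexuba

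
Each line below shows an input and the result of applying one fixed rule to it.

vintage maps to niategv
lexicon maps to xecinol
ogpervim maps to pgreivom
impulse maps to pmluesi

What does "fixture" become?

The transformation: move the first character to the end, then swap each adjacent pair of characters (1↔2, 3↔4, ...).
For "fixture", step one produces "ixturef"; step two turns that into "xiuterf".

xiuterf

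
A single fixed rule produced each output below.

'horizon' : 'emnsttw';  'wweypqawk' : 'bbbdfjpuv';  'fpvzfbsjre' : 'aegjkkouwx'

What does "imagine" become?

The rule is to shift every letter 5 places forward in the alphabet (wrapping around), then sort the characters into alphabetical order.
Starting from "imagine": after the first operation, "nrflnsj"; after the second, "fjlnnrs".

fjlnnrs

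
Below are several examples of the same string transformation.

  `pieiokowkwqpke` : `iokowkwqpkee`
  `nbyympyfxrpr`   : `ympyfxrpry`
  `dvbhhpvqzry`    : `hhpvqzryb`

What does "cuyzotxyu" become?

zotxyuy

Looking at the pairs, the operation is to delete the first 2 characters, then move the first character to the end.
For "cuyzotxyu" the result is "zotxyuy".
(Check on "pieiokowkwqpke": → "eiokowkwqpke" → "iokowkwqpkee" ✓)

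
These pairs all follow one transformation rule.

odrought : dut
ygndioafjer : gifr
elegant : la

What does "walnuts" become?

Looking at the pairs, the operation is to keep one character in every 3, starting at position 2 (positions 2nd, 5th, 8th, ...).
On "walnuts" that produces "au".

au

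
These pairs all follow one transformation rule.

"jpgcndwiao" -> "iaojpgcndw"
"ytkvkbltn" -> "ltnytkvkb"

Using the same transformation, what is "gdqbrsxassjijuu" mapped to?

juugdqbrsxassji

The rule is to move the last 3 characters to the front (rotate right by 3).
Doing the same to "gdqbrsxassjijuu": "juugdqbrsxassji".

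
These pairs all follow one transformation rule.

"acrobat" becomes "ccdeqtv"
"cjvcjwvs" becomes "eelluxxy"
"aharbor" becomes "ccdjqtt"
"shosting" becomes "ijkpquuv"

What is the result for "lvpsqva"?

The rule is to sort the characters into alphabetical order, then shift every letter 2 places forward in the alphabet (wrapping around).
Applying both steps to "lvpsqva": "alpqsvv", then "cnrsuxx".
(Check on "cjvcjwvs": → "ccjjsvvw" → "eelluxxy" ✓)

cnrsuxx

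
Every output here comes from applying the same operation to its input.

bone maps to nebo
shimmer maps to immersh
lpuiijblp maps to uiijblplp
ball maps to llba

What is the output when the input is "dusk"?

skdu

The transformation: move the first 2 characters to the end (rotate left by 2).
For "dusk" the result is "skdu".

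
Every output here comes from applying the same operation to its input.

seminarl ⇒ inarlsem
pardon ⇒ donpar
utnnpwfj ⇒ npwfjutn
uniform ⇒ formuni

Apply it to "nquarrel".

arrelnqu

Rule — move the first 3 characters to the end (rotate left by 3).
For "nquarrel" the result is "arrelnqu".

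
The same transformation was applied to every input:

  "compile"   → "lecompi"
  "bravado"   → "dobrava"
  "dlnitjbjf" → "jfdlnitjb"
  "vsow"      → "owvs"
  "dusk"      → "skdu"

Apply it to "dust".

stdu

The rule is to move the last 2 characters to the front (rotate right by 2).
So "dust" becomes "stdu".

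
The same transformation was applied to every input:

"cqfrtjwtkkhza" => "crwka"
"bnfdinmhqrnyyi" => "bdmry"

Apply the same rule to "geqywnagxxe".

The rule is to keep one character in every 3, starting at position 1 (positions 1st, 4th, 7th, ...).
Applying that to "geqywnagxxe" gives "gyax".

gyax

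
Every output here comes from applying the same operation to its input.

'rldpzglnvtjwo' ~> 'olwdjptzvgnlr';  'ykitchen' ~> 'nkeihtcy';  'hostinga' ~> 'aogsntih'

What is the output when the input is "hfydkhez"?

Each output is the input with this applied: take characters alternately from the front and the back (1st, last, 2nd, 2nd-last, ...), then move the first character to the end.
"hfydkhez" → "hzfeyhdk" → "zfeyhdkh".

zfeyhdkh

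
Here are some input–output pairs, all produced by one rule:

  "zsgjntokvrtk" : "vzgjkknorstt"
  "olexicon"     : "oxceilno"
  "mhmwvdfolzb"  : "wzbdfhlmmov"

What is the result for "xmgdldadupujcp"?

uxacdddgjlmppu

What's happening: sort the characters into alphabetical order, then move the last 2 characters to the front (rotate right by 2).
For "xmgdldadupujcp", step one produces "acdddgjlmppuux"; step two turns that into "uxacdddgjlmppu".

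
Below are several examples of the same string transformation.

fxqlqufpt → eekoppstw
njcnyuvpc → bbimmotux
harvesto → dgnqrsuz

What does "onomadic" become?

bchlmnnz

The pattern: shift every letter 1 place backward in the alphabet (wrapping around), then sort the characters into alphabetical order.
Doing the same to "onomadic": "bchlmnnz".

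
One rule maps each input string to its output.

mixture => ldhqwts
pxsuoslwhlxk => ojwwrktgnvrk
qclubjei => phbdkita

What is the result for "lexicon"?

Rule — take characters alternately from the front and the back (1st, last, 2nd, 2nd-last, ...), then shift every letter 1 place backward in the alphabet (wrapping around).
Starting from "lexicon": after the first operation, "lneoxci"; after the second, "kmdnwbh".

kmdnwbh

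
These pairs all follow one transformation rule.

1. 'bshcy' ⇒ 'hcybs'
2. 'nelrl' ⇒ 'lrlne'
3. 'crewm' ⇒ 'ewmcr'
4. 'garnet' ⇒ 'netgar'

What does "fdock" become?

ockfd

The rule is to move the last 3 characters to the front (rotate right by 3).
Applying that to "fdock" gives "ockfd".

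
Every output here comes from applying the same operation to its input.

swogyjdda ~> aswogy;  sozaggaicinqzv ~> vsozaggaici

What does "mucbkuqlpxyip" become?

pmucbkuqlp

Each output is the input with this applied: move the last character to the front, then delete the last 3 characters.
On "mucbkuqlpxyip" that produces "pmucbkuqlp".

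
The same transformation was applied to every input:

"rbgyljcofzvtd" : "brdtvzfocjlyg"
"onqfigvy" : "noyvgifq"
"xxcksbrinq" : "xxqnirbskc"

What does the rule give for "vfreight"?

The pattern: reverse the string, then move the last 2 characters to the front (rotate right by 2).
Working it through for "vfreight": intermediate "thgierfv", final "fvthgier".
(Check on "rbgyljcofzvtd": → "dtvzfocjlygbr" → "brdtvzfocjlyg" ✓)

fvthgier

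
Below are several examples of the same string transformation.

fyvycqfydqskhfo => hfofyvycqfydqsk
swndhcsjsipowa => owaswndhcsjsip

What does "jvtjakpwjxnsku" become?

skujvtjakpwjxn

Looking at the pairs, the operation is to move the last 3 characters to the front (rotate right by 3).
"jvtjakpwjxnsku" → "skujvtjakpwjxn".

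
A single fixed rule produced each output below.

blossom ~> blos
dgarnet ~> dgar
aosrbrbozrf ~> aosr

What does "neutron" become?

The transformation: keep only the first 4 characters.
For "neutron" the result is "neut".

neut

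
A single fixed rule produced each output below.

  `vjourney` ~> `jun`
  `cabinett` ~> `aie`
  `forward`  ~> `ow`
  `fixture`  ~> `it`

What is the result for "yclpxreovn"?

cpro

The transformation: keep every other character starting from the second (positions 2nd, 4th, 6th, ...), then delete the last character.
Applying both steps to "yclpxreovn": "cpron", then "cpro".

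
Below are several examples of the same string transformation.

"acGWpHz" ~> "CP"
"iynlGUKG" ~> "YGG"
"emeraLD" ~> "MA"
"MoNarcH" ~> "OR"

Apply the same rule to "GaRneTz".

The rule is to keep one character in every 3, starting at position 2 (positions 2nd, 5th, 8th, ...), then convert every letter to uppercase.
"GaRneTz" → "ae" → "AE".

AE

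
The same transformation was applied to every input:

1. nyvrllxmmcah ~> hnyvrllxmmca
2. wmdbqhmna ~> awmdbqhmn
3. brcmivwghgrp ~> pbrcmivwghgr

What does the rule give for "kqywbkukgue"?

What's happening: move the last character to the front.
On "kqywbkukgue" that produces "ekqywbkukgu".

ekqywbkukgu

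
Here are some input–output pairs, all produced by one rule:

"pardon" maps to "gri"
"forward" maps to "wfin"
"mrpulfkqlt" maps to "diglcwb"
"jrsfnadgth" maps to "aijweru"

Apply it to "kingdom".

In each case the input is transformed by: shift every letter 9 places backward in the alphabet (wrapping around), then delete the last 3 characters.
Starting from "kingdom": after the first operation, "bzexufd"; after the second, "bzex".

bzex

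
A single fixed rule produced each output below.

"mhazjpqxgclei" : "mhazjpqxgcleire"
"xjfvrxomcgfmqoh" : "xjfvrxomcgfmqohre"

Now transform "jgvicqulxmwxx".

What's happening: append "re".
On "jgvicqulxmwxx" that produces "jgvicqulxmwxxre".

jgvicqulxmwxxre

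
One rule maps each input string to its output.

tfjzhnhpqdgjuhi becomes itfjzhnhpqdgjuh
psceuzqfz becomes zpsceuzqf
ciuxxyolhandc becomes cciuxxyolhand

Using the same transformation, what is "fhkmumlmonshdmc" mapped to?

cfhkmumlmonshdm

Looking at the pairs, the operation is to move the last character to the front.
So "fhkmumlmonshdmc" becomes "cfhkmumlmonshdm".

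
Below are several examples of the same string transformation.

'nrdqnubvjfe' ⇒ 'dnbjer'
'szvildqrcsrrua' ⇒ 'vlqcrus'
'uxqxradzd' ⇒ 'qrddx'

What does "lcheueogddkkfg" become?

huodkfl

In each case the input is transformed by: move the first 2 characters to the end (rotate left by 2), then keep every other character starting from the first (positions 1st, 3rd, 5th, ...).
Starting from "lcheueogddkkfg": after the first operation, "heueogddkkfglc"; after the second, "huodkfl".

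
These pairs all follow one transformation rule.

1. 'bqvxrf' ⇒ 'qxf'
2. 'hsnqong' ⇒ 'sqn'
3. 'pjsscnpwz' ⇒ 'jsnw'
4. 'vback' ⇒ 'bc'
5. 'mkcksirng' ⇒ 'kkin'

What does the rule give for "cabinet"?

aie

Each output is the input with this applied: keep every other character starting from the second (positions 2nd, 4th, 6th, ...).
On "cabinet" that produces "aie".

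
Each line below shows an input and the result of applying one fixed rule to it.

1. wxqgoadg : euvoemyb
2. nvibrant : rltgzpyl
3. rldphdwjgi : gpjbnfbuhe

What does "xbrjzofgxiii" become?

Each output is the input with this applied: shift every letter 2 places backward in the alphabet (wrapping around), then move the last character to the front.
For "xbrjzofgxiii" the result is "gvzphxmdevgg".

gvzphxmdevgg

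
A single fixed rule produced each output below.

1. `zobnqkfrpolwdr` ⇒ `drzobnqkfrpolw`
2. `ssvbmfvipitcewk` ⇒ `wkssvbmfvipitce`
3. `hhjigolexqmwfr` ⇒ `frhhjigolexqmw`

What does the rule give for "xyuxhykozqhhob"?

obxyuxhykozqhh

Rule — move the last 2 characters to the front (rotate right by 2).
So "xyuxhykozqhhob" becomes "obxyuxhykozqhh".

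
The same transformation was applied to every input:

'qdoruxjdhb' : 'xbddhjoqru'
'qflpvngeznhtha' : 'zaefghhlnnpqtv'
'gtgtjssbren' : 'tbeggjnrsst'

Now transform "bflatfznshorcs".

zabcffhlnorsst

The transformation: sort the characters into alphabetical order, then move the last character to the front.
So "bflatfznshorcs" becomes "zabcffhlnorsst".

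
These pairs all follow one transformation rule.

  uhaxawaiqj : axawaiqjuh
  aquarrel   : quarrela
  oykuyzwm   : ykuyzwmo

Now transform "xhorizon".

The transformation: swap the front and back halves of the string, then move the last 3 characters to the front (rotate right by 3).
Working it through for "xhorizon": intermediate "izonxhor", final "horizonx".

horizonx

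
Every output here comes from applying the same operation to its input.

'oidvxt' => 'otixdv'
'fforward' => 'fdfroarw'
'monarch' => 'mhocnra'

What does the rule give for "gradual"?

In each case the input is transformed by: take characters alternately from the front and the back (1st, last, 2nd, 2nd-last, ...).
"gradual" → "glraaud".

glraaud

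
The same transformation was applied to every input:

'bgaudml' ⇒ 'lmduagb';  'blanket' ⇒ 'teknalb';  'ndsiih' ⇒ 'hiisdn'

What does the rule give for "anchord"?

What's happening: reverse the string.
"anchord" → "drohcna".

drohcna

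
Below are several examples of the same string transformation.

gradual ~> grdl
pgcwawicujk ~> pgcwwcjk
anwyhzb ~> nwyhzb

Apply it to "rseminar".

rsmnr

What's happening: remove every vowel.
So "rseminar" becomes "rsmnr".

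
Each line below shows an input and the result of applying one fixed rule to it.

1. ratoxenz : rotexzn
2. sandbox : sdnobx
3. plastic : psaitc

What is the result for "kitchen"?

Looking at the pairs, the operation is to swap each adjacent pair of characters (1↔2, 3↔4, ...), then delete the first character.
Applying that to "kitchen" gives "kctehn".

kctehn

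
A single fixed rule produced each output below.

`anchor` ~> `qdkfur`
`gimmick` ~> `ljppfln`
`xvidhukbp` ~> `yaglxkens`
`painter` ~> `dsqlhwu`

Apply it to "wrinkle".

The rule is to shift every letter 3 places forward in the alphabet (wrapping around), then swap each adjacent pair of characters (1↔2, 3↔4, ...).
Applying that to "wrinkle" gives "uzqlonh".
(Check on "gimmick": → "jlpplfn" → "ljppfln" ✓)

uzqlonh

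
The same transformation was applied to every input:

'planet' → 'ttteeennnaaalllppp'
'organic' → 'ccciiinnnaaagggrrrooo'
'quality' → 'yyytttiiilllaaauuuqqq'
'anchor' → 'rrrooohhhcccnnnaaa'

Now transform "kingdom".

In each case the input is transformed by: reverse the string, then repeat every character 3 times.
"kingdom" → "mmmooodddgggnnniiikkk".

mmmooodddgggnnniiikkk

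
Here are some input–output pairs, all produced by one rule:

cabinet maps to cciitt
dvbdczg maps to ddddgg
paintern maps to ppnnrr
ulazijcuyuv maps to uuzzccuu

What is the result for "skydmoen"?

Rule — keep one character in every 3, starting at position 1 (positions 1st, 4th, 7th, ...), then double every character.
For "skydmoen" the result is "ssddee".
(Check on "paintern": → "pnr" → "ppnnrr" ✓)

ssddee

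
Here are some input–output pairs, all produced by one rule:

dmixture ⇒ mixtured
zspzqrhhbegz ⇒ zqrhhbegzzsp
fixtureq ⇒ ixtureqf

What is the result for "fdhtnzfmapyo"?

tnzfmapyofdh

The pattern: move the last 3 characters to the front (rotate right by 3), then swap the front and back halves of the string.
"fdhtnzfmapyo" → "pyofdhtnzfma" → "tnzfmapyofdh".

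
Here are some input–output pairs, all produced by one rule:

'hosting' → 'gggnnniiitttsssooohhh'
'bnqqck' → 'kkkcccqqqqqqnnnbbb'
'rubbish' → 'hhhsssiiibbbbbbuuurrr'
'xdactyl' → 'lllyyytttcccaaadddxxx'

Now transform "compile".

eeellliiipppmmmoooccc

What's happening: reverse the string, then repeat every character 3 times.
Working it through for "compile": intermediate "elipmoc", final "eeellliiipppmmmoooccc".
(Check on "rubbish": → "hsibbur" → "hhhsssiiibbbbbbuuurrr" ✓)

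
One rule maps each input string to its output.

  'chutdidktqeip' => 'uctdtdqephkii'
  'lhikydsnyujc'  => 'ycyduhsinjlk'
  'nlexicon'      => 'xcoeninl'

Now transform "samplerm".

sareplmm

Each output is the input with this applied: sort the characters into reverse alphabetical order, then take characters alternately from the front and the back (1st, last, 2nd, 2nd-last, ...).
Applying both steps to "samplerm": "srpmmlea", then "sareplmm".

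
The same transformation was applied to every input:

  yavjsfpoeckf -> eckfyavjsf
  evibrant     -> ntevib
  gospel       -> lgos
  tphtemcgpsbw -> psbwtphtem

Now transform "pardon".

npar

What's happening: swap the front and back halves of the string, then delete the first 2 characters.
On "pardon": the first step gives "donpar", and the second then gives "npar".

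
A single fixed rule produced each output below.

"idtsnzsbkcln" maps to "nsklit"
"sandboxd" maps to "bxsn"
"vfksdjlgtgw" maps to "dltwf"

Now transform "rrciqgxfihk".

qxikr

The rule is to move the first 3 characters to the end (rotate left by 3), then keep every other character starting from the second (positions 2nd, 4th, 6th, ...).
Applying both steps to "rrciqgxfihk": "iqgxfihkrrc", then "qxikr".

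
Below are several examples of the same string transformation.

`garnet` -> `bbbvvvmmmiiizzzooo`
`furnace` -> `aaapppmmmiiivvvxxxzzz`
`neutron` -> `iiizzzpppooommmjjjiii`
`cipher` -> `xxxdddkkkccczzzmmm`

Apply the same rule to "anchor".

The transformation: shift every letter 5 places backward in the alphabet (wrapping around), then repeat every character 3 times.
Starting from "anchor": after the first operation, "vixcjm"; after the second, "vvviiixxxcccjjjmmm".
(Check on "furnace": → "apmivxz" → "aaapppmmmiiivvvxxxzzz" ✓)

vvviiixxxcccjjjmmm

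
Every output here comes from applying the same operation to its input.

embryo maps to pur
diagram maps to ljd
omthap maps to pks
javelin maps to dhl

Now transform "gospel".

Rule — shift every letter 3 places forward in the alphabet (wrapping around), then keep every other character starting from the second (positions 2nd, 4th, 6th, ...).
Doing the same to "gospel": "rso".

rso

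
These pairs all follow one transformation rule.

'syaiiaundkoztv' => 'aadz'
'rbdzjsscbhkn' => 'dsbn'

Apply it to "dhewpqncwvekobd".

eqwkd

The transformation: keep one character in every 3, starting at position 3 (positions 3rd, 6th, 9th, ...).
For "dhewpqncwvekobd" the result is "eqwkd".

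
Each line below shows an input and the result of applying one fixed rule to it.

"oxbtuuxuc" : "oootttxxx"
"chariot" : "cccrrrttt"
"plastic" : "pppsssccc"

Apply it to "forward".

fffwwwddd

Each output is the input with this applied: keep one character in every 3, starting at position 1 (positions 1st, 4th, 7th, ...), then repeat every character 3 times.
On "forward": the first step gives "fwd", and the second then gives "fffwwwddd".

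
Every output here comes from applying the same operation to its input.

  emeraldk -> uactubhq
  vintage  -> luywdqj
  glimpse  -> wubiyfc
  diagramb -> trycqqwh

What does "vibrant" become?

ljydrqh

In each case the input is transformed by: shift every letter 10 places backward in the alphabet (wrapping around), then take characters alternately from the front and the back (1st, last, 2nd, 2nd-last, ...).
Applying both steps to "vibrant": "lyrhqdj", then "ljydrqh".
(Check on "emeraldk": → "ucuhqbta" → "uactubhq" ✓)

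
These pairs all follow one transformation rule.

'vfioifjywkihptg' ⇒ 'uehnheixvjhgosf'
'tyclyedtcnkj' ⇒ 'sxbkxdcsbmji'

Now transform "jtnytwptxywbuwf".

ismxsvoswxvatve

Each output is the input with this applied: shift every letter 1 place backward in the alphabet (wrapping around).
Applying that to "jtnytwptxywbuwf" gives "ismxsvoswxvatve".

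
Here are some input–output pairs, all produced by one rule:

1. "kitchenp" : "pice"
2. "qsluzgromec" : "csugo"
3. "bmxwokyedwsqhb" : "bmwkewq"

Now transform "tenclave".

eeca

In each case the input is transformed by: move the last 2 characters to the front (rotate right by 2), then keep every other character starting from the second (positions 2nd, 4th, 6th, ...).
For "tenclave", step one produces "vetencla"; step two turns that into "eeca".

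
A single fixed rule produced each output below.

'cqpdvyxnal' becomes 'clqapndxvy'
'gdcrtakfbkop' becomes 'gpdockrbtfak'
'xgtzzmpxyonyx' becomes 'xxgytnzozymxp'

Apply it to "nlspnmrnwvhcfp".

nplfscphnvmwrn

Each output is the input with this applied: take characters alternately from the front and the back (1st, last, 2nd, 2nd-last, ...).
So "nlspnmrnwvhcfp" becomes "nplfscphnvmwrn".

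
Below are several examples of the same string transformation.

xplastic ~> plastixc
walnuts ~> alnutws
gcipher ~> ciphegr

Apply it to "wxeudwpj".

xeudwpwj

The pattern: swap the first and last characters, then move the first character to the end.
On "wxeudwpj": the first step gives "jxeudwpw", and the second then gives "xeudwpwj".
(Check on "walnuts": → "salnutw" → "alnutws" ✓)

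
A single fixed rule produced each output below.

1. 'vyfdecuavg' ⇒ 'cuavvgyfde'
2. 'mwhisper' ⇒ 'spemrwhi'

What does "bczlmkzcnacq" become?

zcnacbqczlmk

The transformation: swap the first and last characters, then swap the front and back halves of the string.
For "bczlmkzcnacq" the result is "zcnacbqczlmk".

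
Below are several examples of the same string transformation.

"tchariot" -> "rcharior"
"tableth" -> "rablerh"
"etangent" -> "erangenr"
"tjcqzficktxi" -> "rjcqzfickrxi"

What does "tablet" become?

rabler

The rule is to replace every "t" with "r".
Doing the same to "tablet": "rabler".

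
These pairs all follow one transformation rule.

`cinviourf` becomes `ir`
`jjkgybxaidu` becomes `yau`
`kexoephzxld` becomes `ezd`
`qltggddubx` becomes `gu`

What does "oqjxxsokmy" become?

Looking at the pairs, the operation is to delete the first 2 characters, then keep one character in every 3, starting at position 3 (positions 3rd, 6th, 9th, ...).
So "oqjxxsokmy" becomes "xk".

xk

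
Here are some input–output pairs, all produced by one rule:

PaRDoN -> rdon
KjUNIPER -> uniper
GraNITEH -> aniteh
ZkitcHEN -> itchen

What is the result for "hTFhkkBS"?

Looking at the pairs, the operation is to delete the first 2 characters, then convert every letter to lowercase.
For "hTFhkkBS", step one produces "FhkkBS"; step two turns that into "fhkkbs".

fhkkbs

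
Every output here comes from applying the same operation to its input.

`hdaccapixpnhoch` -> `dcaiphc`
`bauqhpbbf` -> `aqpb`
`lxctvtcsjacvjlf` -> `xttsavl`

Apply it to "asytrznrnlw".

stzrl

In each case the input is transformed by: keep every other character starting from the second (positions 2nd, 4th, 6th, ...).
Applying that to "asytrznrnlw" gives "stzrl".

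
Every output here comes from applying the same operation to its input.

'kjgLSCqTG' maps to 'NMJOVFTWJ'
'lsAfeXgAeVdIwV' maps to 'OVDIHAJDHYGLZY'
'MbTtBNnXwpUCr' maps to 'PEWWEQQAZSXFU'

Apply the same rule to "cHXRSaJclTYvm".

FKAUVDMFOWBYP

What's happening: shift every letter 3 places forward in the alphabet (wrapping around), then convert every letter to uppercase.
For "cHXRSaJclTYvm", step one produces "fKAUVdMfoWByp"; step two turns that into "FKAUVDMFOWBYP".
(Check on "MbTtBNnXwpUCr": → "PeWwEQqAzsXFu" → "PEWWEQQAZSXFU" ✓)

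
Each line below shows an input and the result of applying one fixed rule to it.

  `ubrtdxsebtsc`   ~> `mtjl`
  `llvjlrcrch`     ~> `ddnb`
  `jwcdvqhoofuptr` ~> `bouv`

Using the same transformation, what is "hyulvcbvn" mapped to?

In each case the input is transformed by: shift every letter 8 places backward in the alphabet (wrapping around), then keep only the first 4 characters.
On "hyulvcbvn": the first step gives "zqmdnutnf", and the second then gives "zqmd".

zqmd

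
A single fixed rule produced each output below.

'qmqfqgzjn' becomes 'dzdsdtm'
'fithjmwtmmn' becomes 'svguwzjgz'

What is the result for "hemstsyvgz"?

urzfgfli

Rule — delete the last 2 characters, then shift every letter 13 places forward in the alphabet (wrapping around) — i.e. ROT13.
Doing the same to "hemstsyvgz": "urzfgfli".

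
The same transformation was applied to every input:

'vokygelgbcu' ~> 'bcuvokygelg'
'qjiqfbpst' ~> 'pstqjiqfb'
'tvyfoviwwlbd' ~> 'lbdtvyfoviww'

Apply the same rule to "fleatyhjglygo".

Each output is the input with this applied: move the last 3 characters to the front (rotate right by 3).
"fleatyhjglygo" → "ygofleatyhjgl".

ygofleatyhjgl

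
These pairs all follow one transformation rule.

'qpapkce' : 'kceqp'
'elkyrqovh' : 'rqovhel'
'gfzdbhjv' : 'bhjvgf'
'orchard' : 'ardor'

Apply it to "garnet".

The rule is to move the first 2 characters to the end (rotate left by 2), then delete the first 2 characters.
"garnet" → "etga".

etga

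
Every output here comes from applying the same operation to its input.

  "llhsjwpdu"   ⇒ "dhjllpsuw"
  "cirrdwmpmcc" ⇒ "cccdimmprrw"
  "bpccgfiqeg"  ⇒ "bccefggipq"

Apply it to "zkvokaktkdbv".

The rule is to sort the characters into alphabetical order.
Doing the same to "zkvokaktkdbv": "abdkkkkotvvz".

abdkkkkotvvz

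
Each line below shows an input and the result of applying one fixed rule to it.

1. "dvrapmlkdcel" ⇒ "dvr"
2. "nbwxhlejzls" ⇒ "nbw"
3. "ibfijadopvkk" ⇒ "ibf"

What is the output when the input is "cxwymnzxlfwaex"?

cxw

The pattern: keep only the first 3 characters.
"cxwymnzxlfwaex" → "cxw".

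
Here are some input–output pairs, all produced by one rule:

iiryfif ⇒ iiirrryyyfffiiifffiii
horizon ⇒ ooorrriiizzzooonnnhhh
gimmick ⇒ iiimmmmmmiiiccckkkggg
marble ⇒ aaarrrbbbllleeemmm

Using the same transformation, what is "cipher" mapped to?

iiippphhheeerrrccc

Looking at the pairs, the operation is to repeat every character 3 times, then move the first 3 characters to the end (rotate left by 3).
Working it through for "cipher": intermediate "ccciiippphhheeerrr", final "iiippphhheeerrrccc".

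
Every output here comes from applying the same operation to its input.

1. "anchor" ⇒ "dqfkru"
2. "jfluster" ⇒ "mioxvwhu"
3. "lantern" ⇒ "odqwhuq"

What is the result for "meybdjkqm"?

phbegmntp

The transformation: shift every letter 3 places forward in the alphabet (wrapping around).
Applying that to "meybdjkqm" gives "phbegmntp".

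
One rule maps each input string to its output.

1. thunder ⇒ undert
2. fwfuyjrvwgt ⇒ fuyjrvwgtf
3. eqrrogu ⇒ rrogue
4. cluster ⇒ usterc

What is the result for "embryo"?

bryoe

Looking at the pairs, the operation is to move the first character to the end, then delete the first character.
For "embryo", step one produces "mbryoe"; step two turns that into "bryoe".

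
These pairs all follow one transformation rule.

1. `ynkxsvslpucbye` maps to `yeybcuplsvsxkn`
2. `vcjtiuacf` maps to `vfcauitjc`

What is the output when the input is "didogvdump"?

dpmudvgodi

Each output is the input with this applied: reverse the string, then move the last character to the front.
Applying both steps to "didogvdump": "pmudvgodid", then "dpmudvgodi".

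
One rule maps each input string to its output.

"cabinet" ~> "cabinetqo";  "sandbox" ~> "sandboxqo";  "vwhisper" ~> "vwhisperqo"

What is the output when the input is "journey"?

Looking at the pairs, the operation is to append "qo".
"journey" → "journeyqo".

journeyqo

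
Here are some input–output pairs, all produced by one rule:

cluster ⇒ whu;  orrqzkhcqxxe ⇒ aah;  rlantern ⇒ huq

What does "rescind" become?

What's happening: shift every letter 3 places forward in the alphabet (wrapping around), then keep only the last 3 characters.
On "rescind": the first step gives "uhvflqg", and the second then gives "lqg".

lqg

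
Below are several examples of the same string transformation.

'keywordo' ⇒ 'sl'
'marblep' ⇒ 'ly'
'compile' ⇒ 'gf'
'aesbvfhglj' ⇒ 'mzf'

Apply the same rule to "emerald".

The rule is to shift every letter 6 places backward in the alphabet (wrapping around), then keep one character in every 3, starting at position 3 (positions 3rd, 6th, 9th, ...).
"emerald" → "ygylufx" → "yf".

yf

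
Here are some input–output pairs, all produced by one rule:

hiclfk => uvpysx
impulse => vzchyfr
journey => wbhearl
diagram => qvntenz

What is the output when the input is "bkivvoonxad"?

oxviibbaknq

Rule — shift every letter 13 places forward in the alphabet (wrapping around) — i.e. ROT13.
Doing the same to "bkivvoonxad": "oxviibbaknq".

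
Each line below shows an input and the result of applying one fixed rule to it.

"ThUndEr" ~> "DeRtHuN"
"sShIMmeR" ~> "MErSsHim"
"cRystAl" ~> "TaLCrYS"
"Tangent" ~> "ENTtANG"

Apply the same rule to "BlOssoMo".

OmObLoSS

In each case the input is transformed by: flip the case of every letter, then move the last 3 characters to the front (rotate right by 3).
On "BlOssoMo": the first step gives "bLoSSOmO", and the second then gives "OmObLoSS".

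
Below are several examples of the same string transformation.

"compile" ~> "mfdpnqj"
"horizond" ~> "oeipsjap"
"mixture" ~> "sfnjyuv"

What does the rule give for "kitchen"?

The pattern: shift every letter 1 place forward in the alphabet (wrapping around), then move the last 2 characters to the front (rotate right by 2).
Applying both steps to "kitchen": "ljudifo", then "foljudi".

foljudi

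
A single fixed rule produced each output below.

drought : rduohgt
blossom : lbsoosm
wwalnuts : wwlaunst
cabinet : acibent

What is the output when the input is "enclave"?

nelcvae

Looking at the pairs, the operation is to swap each adjacent pair of characters (1↔2, 3↔4, ...).
Doing the same to "enclave": "nelcvae".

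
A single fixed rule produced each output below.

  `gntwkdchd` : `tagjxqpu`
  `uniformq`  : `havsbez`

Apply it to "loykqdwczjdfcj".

yblxdqjpmwqsp

The transformation: shift every letter 13 places forward in the alphabet (wrapping around) — i.e. ROT13, then delete the last character.
"loykqdwczjdfcj" → "yblxdqjpmwqsp".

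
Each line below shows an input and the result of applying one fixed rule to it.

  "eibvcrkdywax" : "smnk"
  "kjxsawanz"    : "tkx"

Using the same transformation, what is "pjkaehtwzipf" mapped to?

Looking at the pairs, the operation is to shift every letter 10 places forward in the alphabet (wrapping around), then keep one character in every 3, starting at position 2 (positions 2nd, 5th, 8th, ...).
Starting from "pjkaehtwzipf": after the first operation, "ztukordgjszp"; after the second, "togz".
(Check on "kjxsawanz": → "uthckgkxj" → "tkx" ✓)

togz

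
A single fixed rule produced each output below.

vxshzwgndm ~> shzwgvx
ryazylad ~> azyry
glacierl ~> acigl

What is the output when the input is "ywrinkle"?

rinyw

The pattern: delete the last 3 characters, then move the first 2 characters to the end (rotate left by 2).
On "ywrinkle" that produces "rinyw".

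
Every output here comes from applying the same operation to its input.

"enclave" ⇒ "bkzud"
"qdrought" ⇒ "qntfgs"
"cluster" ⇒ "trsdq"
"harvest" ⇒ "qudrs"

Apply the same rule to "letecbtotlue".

sdbasnsktd

The rule is to shift every letter 1 place backward in the alphabet (wrapping around), then delete the first 2 characters.
For "letecbtotlue", step one produces "kdsdbasnsktd"; step two turns that into "sdbasnsktd".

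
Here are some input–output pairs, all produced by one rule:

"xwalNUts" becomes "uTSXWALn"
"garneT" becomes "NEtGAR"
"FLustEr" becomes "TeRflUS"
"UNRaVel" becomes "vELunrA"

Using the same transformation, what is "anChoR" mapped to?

The rule is to move the last 3 characters to the front (rotate right by 3), then flip the case of every letter.
On "anChoR": the first step gives "hoRanC", and the second then gives "HOrANc".

HOrANc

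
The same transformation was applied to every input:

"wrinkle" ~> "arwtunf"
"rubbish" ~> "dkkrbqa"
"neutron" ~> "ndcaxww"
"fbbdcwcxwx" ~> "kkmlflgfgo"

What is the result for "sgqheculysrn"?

Rule — move the first character to the end, then shift every letter 9 places forward in the alphabet (wrapping around).
For "sgqheculysrn", step one produces "gqheculysrns"; step two turns that into "pzqnlduhbawb".

pzqnlduhbawb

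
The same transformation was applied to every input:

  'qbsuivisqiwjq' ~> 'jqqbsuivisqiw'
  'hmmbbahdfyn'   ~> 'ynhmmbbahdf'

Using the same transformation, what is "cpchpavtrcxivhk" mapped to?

What's happening: move the last 2 characters to the front (rotate right by 2).
Applying that to "cpchpavtrcxivhk" gives "hkcpchpavtrcxiv".

hkcpchpavtrcxiv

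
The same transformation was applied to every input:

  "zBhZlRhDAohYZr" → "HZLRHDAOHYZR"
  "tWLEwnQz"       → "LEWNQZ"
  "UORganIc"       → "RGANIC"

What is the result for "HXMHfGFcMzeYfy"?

The transformation: delete the first 2 characters, then convert every letter to uppercase.
"HXMHfGFcMzeYfy" → "MHfGFcMzeYfy" → "MHFGFCMZEYFY".

MHFGFCMZEYFY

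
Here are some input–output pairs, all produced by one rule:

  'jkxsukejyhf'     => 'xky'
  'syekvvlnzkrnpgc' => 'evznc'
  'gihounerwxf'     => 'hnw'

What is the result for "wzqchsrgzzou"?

The pattern: keep one character in every 3, starting at position 3 (positions 3rd, 6th, 9th, ...).
On "wzqchsrgzzou" that produces "qszu".

qszu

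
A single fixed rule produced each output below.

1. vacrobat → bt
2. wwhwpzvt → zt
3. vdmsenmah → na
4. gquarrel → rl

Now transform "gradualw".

aw

Looking at the pairs, the operation is to keep every other character starting from the second (positions 2nd, 4th, 6th, ...), then delete the first 2 characters.
On "gradualw": the first step gives "rdaw", and the second then gives "aw".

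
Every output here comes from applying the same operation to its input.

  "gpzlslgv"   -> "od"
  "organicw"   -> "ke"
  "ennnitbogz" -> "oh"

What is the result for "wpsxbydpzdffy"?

ng

The transformation: shift every letter 8 places forward in the alphabet (wrapping around), then keep only the last 2 characters.
Starting from "wpsxbydpzdffy": after the first operation, "exafjglxhlnng"; after the second, "ng".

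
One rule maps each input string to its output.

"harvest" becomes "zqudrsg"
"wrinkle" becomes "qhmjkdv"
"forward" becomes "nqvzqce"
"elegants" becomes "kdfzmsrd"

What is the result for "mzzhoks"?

yygnjrl

What's happening: shift every letter 1 place backward in the alphabet (wrapping around), then move the first character to the end.
"mzzhoks" → "lyygnjr" → "yygnjrl".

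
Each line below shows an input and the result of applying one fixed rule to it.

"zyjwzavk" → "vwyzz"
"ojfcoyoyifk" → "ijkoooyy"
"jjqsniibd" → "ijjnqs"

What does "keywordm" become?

morwy

Each output is the input with this applied: sort the characters into alphabetical order, then delete the first 3 characters.
Working it through for "keywordm": intermediate "dekmorwy", final "morwy".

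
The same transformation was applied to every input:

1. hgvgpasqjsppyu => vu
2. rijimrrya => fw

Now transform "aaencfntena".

Rule — shift every letter 12 places backward in the alphabet (wrapping around), then keep only the first 2 characters.
Starting from "aaencfntena": after the first operation, "oosbqtbhsbo"; after the second, "oo".

oo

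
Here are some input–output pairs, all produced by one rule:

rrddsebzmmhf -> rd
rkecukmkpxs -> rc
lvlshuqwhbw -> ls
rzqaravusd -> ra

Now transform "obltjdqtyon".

Looking at the pairs, the operation is to keep one character in every 3, starting at position 1 (positions 1st, 4th, 7th, ...), then keep only the first 2 characters.
On "obltjdqtyon" that produces "ot".

ot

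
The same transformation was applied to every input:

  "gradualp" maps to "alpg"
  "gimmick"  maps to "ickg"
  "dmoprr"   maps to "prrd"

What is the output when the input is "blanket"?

ketb

Looking at the pairs, the operation is to move the first character to the end, then keep only the last 4 characters.
For "blanket" the result is "ketb".
(Check on "gradualp": → "radualpg" → "alpg" ✓)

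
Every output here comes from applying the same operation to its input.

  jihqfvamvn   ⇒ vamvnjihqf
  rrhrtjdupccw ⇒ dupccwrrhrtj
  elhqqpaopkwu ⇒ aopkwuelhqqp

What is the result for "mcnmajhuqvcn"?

The pattern: swap the front and back halves of the string.
Doing the same to "mcnmajhuqvcn": "huqvcnmcnmaj".

huqvcnmcnmaj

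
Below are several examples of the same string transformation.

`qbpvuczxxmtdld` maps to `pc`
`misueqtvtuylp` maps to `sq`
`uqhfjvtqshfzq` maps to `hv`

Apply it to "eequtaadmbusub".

The rule is to keep one character in every 3, starting at position 3 (positions 3rd, 6th, 9th, ...), then delete the last 2 characters.
Doing the same to "eequtaadmbusub": "qa".

qa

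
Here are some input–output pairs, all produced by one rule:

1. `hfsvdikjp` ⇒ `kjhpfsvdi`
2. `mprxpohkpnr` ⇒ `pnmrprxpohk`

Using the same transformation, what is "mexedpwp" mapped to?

The transformation: swap the first and last characters, then move the last 3 characters to the front (rotate right by 3).
Applying that to "mexedpwp" gives "pwmpexed".

pwmpexed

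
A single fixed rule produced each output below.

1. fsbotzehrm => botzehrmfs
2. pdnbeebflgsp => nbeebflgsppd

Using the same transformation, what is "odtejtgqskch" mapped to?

tejtgqskchod

What's happening: move the first 2 characters to the end (rotate left by 2).
For "odtejtgqskch" the result is "tejtgqskchod".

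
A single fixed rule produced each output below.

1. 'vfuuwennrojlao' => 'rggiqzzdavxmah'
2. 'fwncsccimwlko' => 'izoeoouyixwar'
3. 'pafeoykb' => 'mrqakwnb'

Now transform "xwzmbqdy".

ilyncpkj

In each case the input is transformed by: move the first character to the end, then shift every letter 12 places forward in the alphabet (wrapping around).
Working it through for "xwzmbqdy": intermediate "wzmbqdyx", final "ilyncpkj".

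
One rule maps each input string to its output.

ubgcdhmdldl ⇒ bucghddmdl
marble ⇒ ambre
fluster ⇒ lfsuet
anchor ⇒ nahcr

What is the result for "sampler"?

In each case the input is transformed by: swap each adjacent pair of characters (1↔2, 3↔4, ...), then delete the last character.
"sampler" → "aspmelr" → "aspmel".

aspmel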